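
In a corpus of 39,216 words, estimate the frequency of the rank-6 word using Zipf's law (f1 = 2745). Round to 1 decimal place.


Zipf's law: f(r) = f(1) / r
f(1) = 2745
f(6) = 2745 / 6
= 457.5 occurrences


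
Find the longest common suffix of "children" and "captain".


Word 1: "children"
Word 2: "captain"
Comparing from end:
  Pos -1: 'n' == 'n'
  Pos -2: 'e' != 'i' (stop)
LCS = "n" (length 1)


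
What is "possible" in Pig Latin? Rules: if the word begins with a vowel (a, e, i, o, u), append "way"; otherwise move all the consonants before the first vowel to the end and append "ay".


Word: "possible"
Starts with consonant(s) → move to end, add 'ay'
Consonant cluster: "p"
Pig Latin = "ossiblepay"


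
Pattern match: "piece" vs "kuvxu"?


Pattern of "piece": [0, 1, 2, 3, 2]
Pattern of "kuvxu": [0, 1, 2, 3, 1]
Patterns do not match
Same pattern = No


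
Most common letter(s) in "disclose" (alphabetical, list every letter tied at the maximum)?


Word: "disclose"
Letter counts:
  'c': 1
  'd': 1
  'e': 1
  'i': 1
  'l': 1
  'o': 1
  's': 2
Maximum count = 2
Most frequent = 's' (2 times each)


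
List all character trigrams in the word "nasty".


Word: "nasty" (length 5)
Number of trigrams = 5 - 3 + 1 = 3
  Position 0: "nas"
  Position 1: "ast"
  Position 2: "sty"
Trigrams = "nas", "ast", "sty"


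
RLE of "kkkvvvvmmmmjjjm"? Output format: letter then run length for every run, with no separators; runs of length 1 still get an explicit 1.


String: "kkkvvvvmmmmjjjm"
Scanning for consecutive runs:
  'k' x 3
  'v' x 4
  'm' x 4
  'j' x 3
  'm' x 1
RLE = "k3v4m4j3m1"


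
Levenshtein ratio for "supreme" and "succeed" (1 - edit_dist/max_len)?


Word 1: "supreme" (length 7)
Word 2: "succeed" (length 7)
One optimal edit sequence:
  1. keep 's'
  2. keep 'u'
  3. substitute 'p' -> 'c'  (+1)
  4. substitute 'r' -> 'c'  (+1)
  5. keep 'e'
  6. substitute 'm' -> 'e'  (+1)
  7. substitute 'e' -> 'd'  (+1)
Edit distance = 4
Max length = max(7, 7) = 7
Similarity = 1 - 4/7
= 0.4286


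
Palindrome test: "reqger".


Word: "reqger"
Reversed: "regqer"
Forward == Backward? reqger != regqer
Palindrome = No


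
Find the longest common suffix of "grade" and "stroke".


Word 1: "grade"
Word 2: "stroke"
Comparing from end:
  Pos -1: 'e' == 'e'
  Pos -2: 'd' != 'k' (stop)
LCS = "e" (length 1)


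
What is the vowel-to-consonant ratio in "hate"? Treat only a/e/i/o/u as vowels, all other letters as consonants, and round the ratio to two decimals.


Word: "hate"
Vowels (a,e,i,o,u): 2
Consonants: 2
Ratio = 2/2
= 1.00


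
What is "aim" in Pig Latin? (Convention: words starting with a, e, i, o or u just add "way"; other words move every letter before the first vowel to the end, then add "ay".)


Word: "aim"
Starts with vowel → add 'way'
Pig Latin = "aimway"


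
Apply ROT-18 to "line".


Word: "line"
Shift: 18
Each letter → (letter + shift) mod 26:
  'l' (11) + 18 = 3 → 'd'
  'i' (8) + 18 = 0 → 'a'
  'n' (13) + 18 = 5 → 'f'
  'e' (4) + 18 = 22 → 'w'
Result = "dafw"


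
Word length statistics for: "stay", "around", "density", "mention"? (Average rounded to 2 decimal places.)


Lengths: "stay"=4, "around"=6, "density"=7, "mention"=7
Sum = 24, Count = 4
Average = 24/4 = 6.00
= avg=6.00, min=4, max=7


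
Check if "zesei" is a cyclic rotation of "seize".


Word: "seize", Candidate: "zesei"
Method: check if candidate is substring of word+word
"seizeseize" contains "zesei"? Yes
Is rotation = Yes


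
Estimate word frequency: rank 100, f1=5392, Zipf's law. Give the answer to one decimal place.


Zipf's law: f(r) = f(1) / r
f(1) = 5392
f(100) = 5392 / 100
= 53.9 occurrences


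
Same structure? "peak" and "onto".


Pattern of "peak": [0, 1, 2, 3]
Pattern of "onto": [0, 1, 2, 0]
Patterns do not match
Same pattern = No


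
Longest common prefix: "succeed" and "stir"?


Word 1: "succeed"
Word 2: "stir"
Comparing from start:
  Pos 0: 's' == 's'
  Pos 1: 'u' != 't' (stop)
LCP = "s" (length 1)


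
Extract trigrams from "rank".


Word: "rank" (length 4)
Number of trigrams = 4 - 3 + 1 = 2
  Position 0: "ran"
  Position 1: "ank"
Trigrams = "ran", "ank"


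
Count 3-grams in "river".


Word: "river" (length 5)
Number of 3-grams = length - 3 + 1 = 5 - 3 + 1
= 3


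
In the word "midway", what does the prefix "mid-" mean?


Prefix: mid-
As in: midway -> mid- + way
Meaning = middle


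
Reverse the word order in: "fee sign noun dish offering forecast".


Original: "fee sign noun dish offering forecast"
Words (1..n): fee | sign | noun | dish | offering | forecast
Reversed (n..1): forecast | offering | dish | noun | sign | fee
Result = "forecast offering dish noun sign fee"


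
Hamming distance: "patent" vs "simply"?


Comparing character by character (same length = 6):
  Pos 0: 'p' vs 's' !=
  Pos 1: 'a' vs 'i' !=
  Pos 2: 't' vs 'm' !=
  Pos 3: 'e' vs 'p' !=
  Pos 4: 'n' vs 'l' !=
  Pos 5: 't' vs 'y' !=
Hamming distance = 6


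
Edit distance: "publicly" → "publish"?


Word 1: "publicly" (length 8)
Word 2: "publish" (length 7)
One optimal edit sequence (insert/delete/substitute each cost 1):
  1. keep 'p'
  2. keep 'u'
  3. keep 'b'
  4. keep 'l'
  5. keep 'i'
  6. delete 'c'  (+1)
  7. substitute 'l' -> 's'  (+1)
  8. substitute 'y' -> 'h'  (+1)
Total edit operations: 3
Edit distance = 3


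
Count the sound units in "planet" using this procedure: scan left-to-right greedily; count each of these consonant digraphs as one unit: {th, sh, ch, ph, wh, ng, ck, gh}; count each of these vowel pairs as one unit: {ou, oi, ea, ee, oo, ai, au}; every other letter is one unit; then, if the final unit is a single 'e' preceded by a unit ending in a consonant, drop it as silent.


Word: "planet" (6 letters)
Left-to-right scan:
  [1] 'p' (letter)
  [2] 'l' (letter)
  [3] 'a' (letter)
  [4] 'n' (letter)
  [5] 'e' (letter)
  [6] 't' (letter)
Units from scan: 6
Sound units = 6 units


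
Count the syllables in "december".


Word: "december"
Syllable breakdown: de | cem | ber
Counting: 3 parts
= 3 syllables


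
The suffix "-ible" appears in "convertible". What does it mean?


Suffix: -ible
Example: convertible = convert + -ible
Meaning = capable of


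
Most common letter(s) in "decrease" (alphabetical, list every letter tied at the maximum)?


Word: "decrease"
Letter counts:
  'a': 1
  'c': 1
  'd': 1
  'e': 3
  'r': 1
  's': 1
Maximum count = 3
Most frequent = 'e' (3 times each)


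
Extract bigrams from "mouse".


Word: "mouse" (length 5)
Number of bigrams = 5 - 2 + 1 = 4
  Position 0: "mo"
  Position 1: "ou"
  Position 2: "us"
  Position 3: "se"
Bigrams = "mo", "ou", "us", "se"


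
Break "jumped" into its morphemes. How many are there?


Word: "jumped"
Morphemes: jump + -ed
Each morpheme carries meaning
= 2 morphemes


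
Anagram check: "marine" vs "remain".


Word 1: "marine" → sorted: aeimnr
Word 2: "remain" → sorted: aeimnr
Same letters? aeimnr == aeimnr
Anagram = Yes


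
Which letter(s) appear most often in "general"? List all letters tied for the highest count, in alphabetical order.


Word: "general"
Letter counts:
  'a': 1
  'e': 2
  'g': 1
  'l': 1
  'n': 1
  'r': 1
Maximum count = 2
Most frequent = 'e' (2 times each)


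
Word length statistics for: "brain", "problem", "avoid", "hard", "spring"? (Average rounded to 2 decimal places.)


Lengths: "brain"=5, "problem"=7, "avoid"=5, "hard"=4, "spring"=6
Sum = 27, Count = 5
Average = 27/5 = 5.40
= avg=5.40, min=4, max=7


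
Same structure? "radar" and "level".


Pattern of "radar": [0, 1, 2, 1, 0]
Pattern of "level": [0, 1, 2, 1, 0]
Patterns match
Same pattern = Yes


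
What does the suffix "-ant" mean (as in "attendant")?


Suffix: -ant
Example: attendant (attend + -ant)
Meaning = one who / that which


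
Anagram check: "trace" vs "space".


Word 1: "trace" → sorted: acert
Word 2: "space" → sorted: aceps
Same letters? acert != aceps
Anagram = No


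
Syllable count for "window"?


Word: "window"
Syllable breakdown: win | dow
Counting: 2 parts
= 2 syllables


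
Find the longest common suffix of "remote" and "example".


Word 1: "remote"
Word 2: "example"
Comparing from end:
  Pos -1: 'e' == 'e'
  Pos -2: 't' != 'l' (stop)
LCS = "e" (length 1)


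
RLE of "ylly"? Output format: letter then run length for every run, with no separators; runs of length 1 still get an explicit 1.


String: "ylly"
Scanning for consecutive runs:
  'y' x 1
  'l' x 2
  'y' x 1
RLE = "y1l2y1"


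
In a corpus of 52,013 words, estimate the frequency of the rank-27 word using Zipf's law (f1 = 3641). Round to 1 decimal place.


Zipf's law: f(r) = f(1) / r
f(1) = 3641
f(27) = 3641 / 27
= 134.9 occurrences


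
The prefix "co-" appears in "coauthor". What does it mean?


Prefix: co-
Example: coauthor = co- + author
Meaning = together


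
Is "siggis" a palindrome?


Word: "siggis"
Reversed: "siggis"
Forward == Backward? siggis == siggis
Palindrome = Yes


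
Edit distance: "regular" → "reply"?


Word 1: "regular" (length 7)
Word 2: "reply" (length 5)
One optimal edit sequence (insert/delete/substitute each cost 1):
  1. keep 'r'
  2. keep 'e'
  3. delete 'g'  (+1)
  4. substitute 'u' -> 'p'  (+1)
  5. keep 'l'
  6. delete 'a'  (+1)
  7. substitute 'r' -> 'y'  (+1)
Total edit operations: 4
Edit distance = 4


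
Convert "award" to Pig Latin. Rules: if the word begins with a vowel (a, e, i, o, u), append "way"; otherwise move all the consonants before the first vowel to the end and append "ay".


Word: "award"
Starts with vowel → add 'way'
Pig Latin = "awardway"


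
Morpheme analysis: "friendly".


Word: "friendly"
Morphemes: friend | -ly
Each morpheme carries meaning
= 2 morphemes


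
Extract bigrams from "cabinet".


Word: "cabinet" (length 7)
Number of bigrams = 7 - 2 + 1 = 6
  Position 0: "ca"
  Position 1: "ab"
  Position 2: "bi"
  Position 3: "in"
  Position 4: "ne"
  Position 5: "et"
Bigrams = "ca", "ab", "bi", "in", "ne", "et"


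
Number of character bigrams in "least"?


Word: "least" (length 5)
Number of 2-grams = length - 2 + 1 = 5 - 2 + 1
= 4


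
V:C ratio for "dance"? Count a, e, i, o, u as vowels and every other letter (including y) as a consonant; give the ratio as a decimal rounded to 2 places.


Word: "dance"
Vowels (a,e,i,o,u): 2
Consonants: 3
Ratio = 2/3
= 0.67


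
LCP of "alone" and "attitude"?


Word 1: "alone"
Word 2: "attitude"
Comparing from start:
  Pos 0: 'a' == 'a'
  Pos 1: 'l' != 't' (stop)
LCP = "a" (length 1)


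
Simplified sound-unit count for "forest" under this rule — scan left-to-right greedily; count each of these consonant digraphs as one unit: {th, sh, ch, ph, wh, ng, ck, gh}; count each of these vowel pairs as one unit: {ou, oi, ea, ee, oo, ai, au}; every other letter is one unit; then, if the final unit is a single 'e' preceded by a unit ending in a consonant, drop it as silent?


Word: "forest" (6 letters)
Left-to-right scan:
  1. 'f' (letter)
  2. 'o' (letter)
  3. 'r' (letter)
  4. 'e' (letter)
  5. 's' (letter)
  6. 't' (letter)
Units from scan: 6
Sound units = 6 units


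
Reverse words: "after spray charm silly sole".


Original: "after spray charm silly sole"
Words (1..n): after | spray | charm | silly | sole
Reversed (n..1): sole | silly | charm | spray | after
Result = "sole silly charm spray after"


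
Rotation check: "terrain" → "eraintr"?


Word: "terrain", Candidate: "eraintr"
Method: check if candidate is substring of word+word
"terrainterrain" contains "eraintr"? No
Is rotation = No


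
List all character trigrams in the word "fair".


Word: "fair" (length 4)
Number of trigrams = 4 - 3 + 1 = 2
  Position 0: "fai"
  Position 1: "air"
Trigrams = "fai", "air"


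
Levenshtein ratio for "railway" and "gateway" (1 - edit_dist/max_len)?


Word 1: "railway" (length 7)
Word 2: "gateway" (length 7)
One optimal edit sequence:
  1. substitute 'r' -> 'g'  (+1)
  2. keep 'a'
  3. substitute 'i' -> 't'  (+1)
  4. substitute 'l' -> 'e'  (+1)
  5. keep 'w'
  6. keep 'a'
  7. keep 'y'
Edit distance = 3
Max length = max(7, 7) = 7
Similarity = 1 - 3/7
= 0.5714


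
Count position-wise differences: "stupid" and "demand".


Comparing character by character (same length = 6):
  Pos 0: 's' vs 'd' !=
  Pos 1: 't' vs 'e' !=
  Pos 2: 'u' vs 'm' !=
  Pos 3: 'p' vs 'a' !=
  Pos 4: 'i' vs 'n' !=
  Pos 5: 'd' vs 'd' =
Hamming distance = 5


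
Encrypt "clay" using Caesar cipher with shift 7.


Word: "clay"
Shift: 7
Each letter → (letter + shift) mod 26:
  'c' (2) + 7 = 9 → 'j'
  'l' (11) + 7 = 18 → 's'
  'a' (0) + 7 = 7 → 'h'
  'y' (24) + 7 = 5 → 'f'
Result = "jshf"


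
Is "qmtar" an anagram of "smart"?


Word 1: "smart" → sorted: amrst
Word 2: "qmtar" → sorted: amqrt
Same letters? amrst != amqrt
Anagram = No


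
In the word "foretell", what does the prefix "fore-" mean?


Prefix: fore-
Example: foretell = fore- + tell
Meaning = before


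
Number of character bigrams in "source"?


Word: "source" (length 6)
Number of 2-grams = length - 2 + 1 = 6 - 2 + 1
= 5


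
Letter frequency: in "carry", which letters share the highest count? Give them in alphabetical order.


Word: "carry"
Letter counts:
  'a': 1
  'c': 1
  'r': 2
  'y': 1
Maximum count = 2
Most frequent = 'r' (2 times each)


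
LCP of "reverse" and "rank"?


Word 1: "reverse"
Word 2: "rank"
Comparing from start:
  Pos 0: 'r' == 'r'
  Pos 1: 'e' != 'a' (stop)
LCP = "r" (length 1)


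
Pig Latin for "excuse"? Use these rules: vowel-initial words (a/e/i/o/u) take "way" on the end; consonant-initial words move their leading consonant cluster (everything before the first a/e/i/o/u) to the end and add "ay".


Word: "excuse"
Starts with vowel → add 'way'
Pig Latin = "excuseway"


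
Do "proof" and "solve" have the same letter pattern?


Pattern of "proof": [0, 1, 2, 2, 3]
Pattern of "solve": [0, 1, 2, 3, 4]
Patterns do not match
Same pattern = No


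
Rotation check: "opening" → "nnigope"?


Word: "opening", Candidate: "nnigope"
Method: check if candidate is substring of word+word
"openingopening" contains "nnigope"? No
Is rotation = No


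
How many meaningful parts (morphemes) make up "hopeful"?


Word: "hopeful"
Morphemes: hope | -ful
Each morpheme carries meaning
= 2 morphemes


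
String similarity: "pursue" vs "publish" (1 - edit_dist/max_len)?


Word 1: "pursue" (length 6)
Word 2: "publish" (length 7)
One optimal edit sequence:
  1. keep 'p'
  2. keep 'u'
  3. insert 'b'  (+1)
  4. substitute 'r' -> 'l'  (+1)
  5. substitute 's' -> 'i'  (+1)
  6. substitute 'u' -> 's'  (+1)
  7. substitute 'e' -> 'h'  (+1)
Edit distance = 5
Max length = max(6, 7) = 7
Similarity = 1 - 5/7
= 0.2857


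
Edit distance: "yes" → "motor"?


Word 1: "yes" (length 3)
Word 2: "motor" (length 5)
One optimal edit sequence (insert/delete/substitute each cost 1):
  1. insert 'm'  (+1)
  2. insert 'o'  (+1)
  3. substitute 'y' -> 't'  (+1)
  4. substitute 'e' -> 'o'  (+1)
  5. substitute 's' -> 'r'  (+1)
Total edit operations: 5
Edit distance = 5


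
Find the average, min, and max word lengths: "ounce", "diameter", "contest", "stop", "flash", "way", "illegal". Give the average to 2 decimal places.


Lengths: "ounce"=5, "diameter"=8, "contest"=7, "stop"=4, "flash"=5, "way"=3, "illegal"=7
Sum = 39, Count = 7
Average = 39/7 = 5.57
= avg=5.57, min=3, max=8


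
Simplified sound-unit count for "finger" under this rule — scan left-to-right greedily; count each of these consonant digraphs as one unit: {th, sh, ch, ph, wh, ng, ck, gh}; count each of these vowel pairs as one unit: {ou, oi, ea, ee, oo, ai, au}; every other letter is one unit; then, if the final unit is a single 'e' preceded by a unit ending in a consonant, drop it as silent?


Word: "finger" (6 letters)
Left-to-right scan:
  (1) 'f' (letter)
  (2) 'i' (letter)
  (3) 'ng' (digraph)
  (4) 'e' (letter)
  (5) 'r' (letter)
Units from scan: 5
Sound units = 5 units


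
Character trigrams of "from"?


Word: "from" (length 4)
Number of trigrams = 4 - 3 + 1 = 2
  Position 0: "fro"
  Position 1: "rom"
Trigrams = "fro", "rom"


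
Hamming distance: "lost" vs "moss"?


Comparing character by character (same length = 4):
  Pos 0: 'l' vs 'm' !=
  Pos 1: 'o' vs 'o' =
  Pos 2: 's' vs 's' =
  Pos 3: 't' vs 's' !=
Hamming distance = 2


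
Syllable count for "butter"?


Word: "butter"
Syllable breakdown: but · ter
Counting: 2 parts
= 2 syllables


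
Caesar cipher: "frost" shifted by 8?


Word: "frost"
Shift: 8
Each letter → (letter + shift) mod 26:
  'f' (5) + 8 = 13 → 'n'
  'r' (17) + 8 = 25 → 'z'
  'o' (14) + 8 = 22 → 'w'
  's' (18) + 8 = 0 → 'a'
  't' (19) + 8 = 1 → 'b'
Result = "nzwab"


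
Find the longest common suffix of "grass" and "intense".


Word 1: "grass"
Word 2: "intense"
Comparing from end:
  Pos -1: 's' != 'e' (stop)
LCS = "" (length 0)


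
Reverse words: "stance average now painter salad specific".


Original: "stance average now painter salad specific"
Words (1..n): stance | average | now | painter | salad | specific
Reversed (n..1): specific | salad | painter | now | average | stance
Result = "specific salad painter now average stance"


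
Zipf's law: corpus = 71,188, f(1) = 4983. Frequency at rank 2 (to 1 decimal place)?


Zipf's law: f(r) = f(1) / r
f(1) = 4983
f(2) = 4983 / 2
= 2491.5 occurrences


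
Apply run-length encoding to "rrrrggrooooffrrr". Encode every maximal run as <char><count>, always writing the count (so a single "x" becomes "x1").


String: "rrrrggrooooffrrr"
Scanning for consecutive runs:
  'r' x 4
  'g' x 2
  'r' x 1
  'o' x 4
  'f' x 2
  'r' x 3
RLE = "r4g2r1o4f2r3"


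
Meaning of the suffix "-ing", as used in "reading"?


Suffix: -ing
Example: reading = read + -ing
Meaning = present participle


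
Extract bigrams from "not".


Word: "not" (length 3)
Number of bigrams = 3 - 2 + 1 = 2
  Position 0: "no"
  Position 1: "ot"
Bigrams = "no", "ot"


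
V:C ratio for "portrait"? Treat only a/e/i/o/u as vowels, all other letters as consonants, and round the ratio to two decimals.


Word: "portrait"
Vowels (a,e,i,o,u): 3
Consonants: 5
Ratio = 3/5
= 0.60


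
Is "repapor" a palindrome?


Word: "repapor"
Reversed: "ropaper"
Forward == Backward? repapor != ropaper
Palindrome = No


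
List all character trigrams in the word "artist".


Word: "artist" (length 6)
Number of trigrams = 6 - 3 + 1 = 4
  Position 0: "art"
  Position 1: "rti"
  Position 2: "tis"
  Position 3: "ist"
Trigrams = "art", "rti", "tis", "ist"


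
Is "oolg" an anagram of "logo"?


Word 1: "logo" → sorted: gloo
Word 2: "oolg" → sorted: gloo
Same letters? gloo == gloo
Anagram = Yes


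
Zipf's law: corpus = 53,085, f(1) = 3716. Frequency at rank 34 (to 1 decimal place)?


Zipf's law: f(r) = f(1) / r
f(1) = 3716
f(34) = 3716 / 34
= 109.3 occurrences


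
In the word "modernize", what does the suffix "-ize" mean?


Suffix: -ize
Example: modernize = modern + -ize
Meaning = to make


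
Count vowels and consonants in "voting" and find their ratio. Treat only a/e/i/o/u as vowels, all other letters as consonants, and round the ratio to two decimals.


Word: "voting"
Vowels (a,e,i,o,u): 2
Consonants: 4
Ratio = 2/4
= 0.50


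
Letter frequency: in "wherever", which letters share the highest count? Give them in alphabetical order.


Word: "wherever"
Letter counts:
  'e': 3
  'h': 1
  'r': 2
  'v': 1
  'w': 1
Maximum count = 3
Most frequent = 'e' (3 times each)


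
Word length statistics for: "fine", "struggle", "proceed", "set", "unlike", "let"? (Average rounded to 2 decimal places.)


Lengths: "fine"=4, "struggle"=8, "proceed"=7, "set"=3, "unlike"=6, "let"=3
Sum = 31, Count = 6
Average = 31/6 = 5.17
= avg=5.17, min=3, max=8


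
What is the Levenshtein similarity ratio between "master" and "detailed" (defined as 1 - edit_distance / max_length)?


Word 1: "master" (length 6)
Word 2: "detailed" (length 8)
One optimal edit sequence:
  1. insert 'd'  (+1)
  2. insert 'e'  (+1)
  3. substitute 'm' -> 't'  (+1)
  4. keep 'a'
  5. substitute 's' -> 'i'  (+1)
  6. substitute 't' -> 'l'  (+1)
  7. keep 'e'
  8. substitute 'r' -> 'd'  (+1)
Edit distance = 6
Max length = max(6, 8) = 8
Similarity = 1 - 6/8
= 0.2500


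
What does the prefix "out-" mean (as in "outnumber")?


Prefix: out-
Example: outnumber = out- + number
Meaning = surpass


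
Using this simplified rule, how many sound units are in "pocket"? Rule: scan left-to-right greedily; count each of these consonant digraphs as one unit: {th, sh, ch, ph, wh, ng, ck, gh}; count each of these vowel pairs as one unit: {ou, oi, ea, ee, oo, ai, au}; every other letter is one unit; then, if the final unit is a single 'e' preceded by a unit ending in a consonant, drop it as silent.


Word: "pocket" (6 letters)
Left-to-right scan:
  [1] 'p' (letter)
  [2] 'o' (letter)
  [3] 'ck' (digraph)
  [4] 'e' (letter)
  [5] 't' (letter)
Units from scan: 5
Sound units = 5 units


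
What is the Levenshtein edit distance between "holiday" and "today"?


Word 1: "holiday" (length 7)
Word 2: "today" (length 5)
One optimal edit sequence (insert/delete/substitute each cost 1):
  1. substitute 'h' -> 't'  (+1)
  2. keep 'o'
  3. delete 'l'  (+1)
  4. delete 'i'  (+1)
  5. keep 'd'
  6. keep 'a'
  7. keep 'y'
Total edit operations: 3
Edit distance = 3


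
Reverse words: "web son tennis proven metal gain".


Original: "web son tennis proven metal gain"
Words (1..n): web | son | tennis | proven | metal | gain
Reversed (n..1): gain | metal | proven | tennis | son | web
Result = "gain metal proven tennis son web"


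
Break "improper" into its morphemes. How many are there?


Word: "improper"
Morphemes: im- / proper
Each morpheme carries meaning
= 2 morphemes


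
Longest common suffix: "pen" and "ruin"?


Word 1: "pen"
Word 2: "ruin"
Comparing from end:
  Pos -1: 'n' == 'n'
  Pos -2: 'e' != 'i' (stop)
LCS = "n" (length 1)


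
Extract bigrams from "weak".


Word: "weak" (length 4)
Number of bigrams = 4 - 2 + 1 = 3
  Position 0: "we"
  Position 1: "ea"
  Position 2: "ak"
Bigrams = "we", "ea", "ak"


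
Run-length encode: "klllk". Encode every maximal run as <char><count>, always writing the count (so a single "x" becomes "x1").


String: "klllk"
Scanning for consecutive runs:
  'k' x 1
  'l' x 3
  'k' x 1
RLE = "k1l3k1"


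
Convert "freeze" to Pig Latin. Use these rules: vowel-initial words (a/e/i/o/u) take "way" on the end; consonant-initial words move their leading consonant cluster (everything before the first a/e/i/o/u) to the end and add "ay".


Word: "freeze"
Starts with consonant(s) → move to end, add 'ay'
Consonant cluster: "fr"
Pig Latin = "eezefray"


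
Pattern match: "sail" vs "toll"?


Pattern of "sail": [0, 1, 2, 3]
Pattern of "toll": [0, 1, 2, 2]
Patterns do not match
Same pattern = No


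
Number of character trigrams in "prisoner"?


Word: "prisoner" (length 8)
Number of 3-grams = length - 3 + 1 = 8 - 3 + 1
= 6


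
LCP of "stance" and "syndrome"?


Word 1: "stance"
Word 2: "syndrome"
Comparing from start:
  Pos 0: 's' == 's'
  Pos 1: 't' != 'y' (stop)
LCP = "s" (length 1)


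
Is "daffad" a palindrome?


Word: "daffad"
Reversed: "daffad"
Forward == Backward? daffad == daffad
Palindrome = Yes


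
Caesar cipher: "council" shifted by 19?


Word: "council"
Shift: 19
Each letter → (letter + shift) mod 26:
  'c' (2) + 19 = 21 → 'v'
  'o' (14) + 19 = 7 → 'h'
  'u' (20) + 19 = 13 → 'n'
  'n' (13) + 19 = 6 → 'g'
  'c' (2) + 19 = 21 → 'v'
  'i' (8) + 19 = 1 → 'b'
  'l' (11) + 19 = 4 → 'e'
Result = "vhngvbe"


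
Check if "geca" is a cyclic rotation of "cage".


Word: "cage", Candidate: "geca"
Method: check if candidate is substring of word+word
"cagecage" contains "geca"? Yes
Is rotation = Yes


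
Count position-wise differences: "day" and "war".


Comparing character by character (same length = 3):
  Pos 0: 'd' vs 'w' !=
  Pos 1: 'a' vs 'a' =
  Pos 2: 'y' vs 'r' !=
Hamming distance = 2


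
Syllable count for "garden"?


Word: "garden"
Syllable breakdown: gar-den
Counting: 2 parts
= 2 syllables


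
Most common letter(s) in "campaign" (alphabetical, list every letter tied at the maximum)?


Word: "campaign"
Letter counts:
  'a': 2
  'c': 1
  'g': 1
  'i': 1
  'm': 1
  'n': 1
  'p': 1
Maximum count = 2
Most frequent = 'a' (2 times each)


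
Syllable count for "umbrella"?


Word: "umbrella"
Syllable breakdown: um | brel | la
Counting: 3 parts
= 3 syllables


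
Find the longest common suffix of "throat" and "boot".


Word 1: "throat"
Word 2: "boot"
Comparing from end:
  Pos -1: 't' == 't'
  Pos -2: 'a' != 'o' (stop)
LCS = "t" (length 1)


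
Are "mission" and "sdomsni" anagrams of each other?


Word 1: "mission" → sorted: iimnoss
Word 2: "sdomsni" → sorted: dimnoss
Same letters? iimnoss != dimnoss
Anagram = No


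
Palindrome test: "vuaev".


Word: "vuaev"
Reversed: "veauv"
Forward == Backward? vuaev != veauv
Palindrome = No


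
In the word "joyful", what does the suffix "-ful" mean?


Suffix: -ful
As in: joyful -> joy + -ful
Meaning = full of


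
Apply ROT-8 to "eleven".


Word: "eleven"
Shift: 8
Each letter → (letter + shift) mod 26:
  'e' (4) + 8 = 12 → 'm'
  'l' (11) + 8 = 19 → 't'
  'e' (4) + 8 = 12 → 'm'
  'v' (21) + 8 = 3 → 'd'
  'e' (4) + 8 = 12 → 'm'
  'n' (13) + 8 = 21 → 'v'
Result = "mtmdmv"


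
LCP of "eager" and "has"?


Word 1: "eager"
Word 2: "has"
Comparing from start:
  Pos 0: 'e' != 'h' (stop)
LCP = "" (length 0)


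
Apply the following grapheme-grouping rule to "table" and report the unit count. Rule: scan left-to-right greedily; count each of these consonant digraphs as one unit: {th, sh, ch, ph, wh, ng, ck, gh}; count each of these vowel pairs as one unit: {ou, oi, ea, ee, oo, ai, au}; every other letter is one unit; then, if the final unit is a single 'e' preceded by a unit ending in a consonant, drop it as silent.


Word: "table" (5 letters)
Left-to-right scan:
  (1) 't' (letter)
  (2) 'a' (letter)
  (3) 'b' (letter)
  (4) 'l' (letter)
  (5) 'e' (letter)
Units from scan: 5
Final unit is 'e' after a consonant -> drop as silent (-1)
Sound units = 4 units


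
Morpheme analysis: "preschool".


Word: "preschool"
Morphemes: pre- / school
Each morpheme carries meaning
= 2 morphemes


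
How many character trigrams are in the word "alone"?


Word: "alone" (length 5)
Number of 3-grams = length - 3 + 1 = 5 - 3 + 1
= 3


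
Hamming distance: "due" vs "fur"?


Comparing character by character (same length = 3):
  Pos 0: 'd' vs 'f' !=
  Pos 1: 'u' vs 'u' =
  Pos 2: 'e' vs 'r' !=
Hamming distance = 2


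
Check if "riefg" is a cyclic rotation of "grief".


Word: "grief", Candidate: "riefg"
Method: check if candidate is substring of word+word
"griefgrief" contains "riefg"? Yes
Is rotation = Yes


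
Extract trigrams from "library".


Word: "library" (length 7)
Number of trigrams = 7 - 3 + 1 = 5
  Position 0: "lib"
  Position 1: "ibr"
  Position 2: "bra"
  Position 3: "rar"
  Position 4: "ary"
Trigrams = "lib", "ibr", "bra", "rar", "ary"


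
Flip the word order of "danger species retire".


Original: "danger species retire"
Words (1..n): danger | species | retire
Reversed (n..1): retire | species | danger
Result = "retire species danger"


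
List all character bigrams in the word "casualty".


Word: "casualty" (length 8)
Number of bigrams = 8 - 2 + 1 = 7
  Position 0: "ca"
  Position 1: "as"
  Position 2: "su"
  Position 3: "ua"
  Position 4: "al"
  Position 5: "lt"
  Position 6: "ty"
Bigrams = "ca", "as", "su", "ua", "al", "lt", "ty"


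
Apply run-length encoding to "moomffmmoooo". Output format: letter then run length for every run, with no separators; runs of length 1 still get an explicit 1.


String: "moomffmmoooo"
Scanning for consecutive runs:
  'm' x 1
  'o' x 2
  'm' x 1
  'f' x 2
  'm' x 2
  'o' x 4
RLE = "m1o2m1f2m2o4"


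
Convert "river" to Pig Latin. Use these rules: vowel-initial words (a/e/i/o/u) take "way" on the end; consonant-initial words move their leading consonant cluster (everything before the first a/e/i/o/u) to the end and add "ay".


Word: "river"
Starts with consonant(s) → move to end, add 'ay'
Consonant cluster: "r"
Pig Latin = "iverray"


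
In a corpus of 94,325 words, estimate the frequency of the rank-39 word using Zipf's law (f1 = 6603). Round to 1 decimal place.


Zipf's law: f(r) = f(1) / r
f(1) = 6603
f(39) = 6603 / 39
= 169.3 occurrences


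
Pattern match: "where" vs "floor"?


Pattern of "where": [0, 1, 2, 3, 2]
Pattern of "floor": [0, 1, 2, 2, 3]
Patterns do not match
Same pattern = No


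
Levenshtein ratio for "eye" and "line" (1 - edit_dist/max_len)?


Word 1: "eye" (length 3)
Word 2: "line" (length 4)
One optimal edit sequence:
  1. insert 'l'  (+1)
  2. substitute 'e' -> 'i'  (+1)
  3. substitute 'y' -> 'n'  (+1)
  4. keep 'e'
Edit distance = 3
Max length = max(3, 4) = 4
Similarity = 1 - 3/4
= 0.2500


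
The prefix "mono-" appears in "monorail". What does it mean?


Prefix: mono-
Example: monorail (mono- + rail)
Meaning = one


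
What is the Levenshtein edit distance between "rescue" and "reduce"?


Word 1: "rescue" (length 6)
Word 2: "reduce" (length 6)
One optimal edit sequence (insert/delete/substitute each cost 1):
  1. keep 'r'
  2. keep 'e'
  3. substitute 's' -> 'd'  (+1)
  4. substitute 'c' -> 'u'  (+1)
  5. substitute 'u' -> 'c'  (+1)
  6. keep 'e'
Total edit operations: 3
Edit distance = 3


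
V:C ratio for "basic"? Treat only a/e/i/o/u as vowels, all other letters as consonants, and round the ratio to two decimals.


Word: "basic"
Vowels (a,e,i,o,u): 2
Consonants: 3
Ratio = 2/3
= 0.67


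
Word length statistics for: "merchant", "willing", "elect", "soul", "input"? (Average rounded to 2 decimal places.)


Lengths: "merchant"=8, "willing"=7, "elect"=5, "soul"=4, "input"=5
Sum = 29, Count = 5
Average = 29/5 = 5.80
= avg=5.80, min=4, max=8


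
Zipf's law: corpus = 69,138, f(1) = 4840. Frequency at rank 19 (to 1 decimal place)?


Zipf's law: f(r) = f(1) / r
f(1) = 4840
f(19) = 4840 / 19
= 254.7 occurrences


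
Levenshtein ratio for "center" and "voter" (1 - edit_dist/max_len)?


Word 1: "center" (length 6)
Word 2: "voter" (length 5)
One optimal edit sequence:
  1. delete 'c'  (+1)
  2. substitute 'e' -> 'v'  (+1)
  3. substitute 'n' -> 'o'  (+1)
  4. keep 't'
  5. keep 'e'
  6. keep 'r'
Edit distance = 3
Max length = max(6, 5) = 6
Similarity = 1 - 3/6
= 0.5000


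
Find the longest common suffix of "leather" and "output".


Word 1: "leather"
Word 2: "output"
Comparing from end:
  Pos -1: 'r' != 't' (stop)
LCS = "" (length 0)


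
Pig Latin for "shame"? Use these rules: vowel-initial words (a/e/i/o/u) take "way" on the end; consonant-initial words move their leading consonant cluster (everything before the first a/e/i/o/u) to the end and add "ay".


Word: "shame"
Starts with consonant(s) → move to end, add 'ay'
Consonant cluster: "sh"
Pig Latin = "ameshay"


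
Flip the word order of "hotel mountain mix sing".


Original: "hotel mountain mix sing"
Words (1..n): hotel | mountain | mix | sing
Reversed (n..1): sing | mix | mountain | hotel
Result = "sing mix mountain hotel"


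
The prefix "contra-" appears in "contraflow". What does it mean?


Prefix: contra-
Example: contraflow (contra- + flow)
Meaning = against


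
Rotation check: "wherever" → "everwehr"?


Word: "wherever", Candidate: "everwehr"
Method: check if candidate is substring of word+word
"whereverwherever" contains "everwehr"? No
Is rotation = No


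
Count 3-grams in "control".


Word: "control" (length 7)
Number of 3-grams = length - 3 + 1 = 7 - 3 + 1
= 5


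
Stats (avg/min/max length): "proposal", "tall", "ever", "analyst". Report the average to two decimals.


Lengths: "proposal"=8, "tall"=4, "ever"=4, "analyst"=7
Sum = 23, Count = 4
Average = 23/4 = 5.75
= avg=5.75, min=4, max=8


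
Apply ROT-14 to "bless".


Word: "bless"
Shift: 14
Each letter → (letter + shift) mod 26:
  'b' (1) + 14 = 15 → 'p'
  'l' (11) + 14 = 25 → 'z'
  'e' (4) + 14 = 18 → 's'
  's' (18) + 14 = 6 → 'g'
  's' (18) + 14 = 6 → 'g'
Result = "pzsgg"


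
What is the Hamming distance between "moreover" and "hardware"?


Comparing character by character (same length = 8):
  Pos 0: 'm' vs 'h' !=
  Pos 1: 'o' vs 'a' !=
  Pos 2: 'r' vs 'r' =
  Pos 3: 'e' vs 'd' !=
  Pos 4: 'o' vs 'w' !=
  Pos 5: 'v' vs 'a' !=
  Pos 6: 'e' vs 'r' !=
  Pos 7: 'r' vs 'e' !=
Hamming distance = 7


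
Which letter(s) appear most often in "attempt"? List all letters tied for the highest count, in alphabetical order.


Word: "attempt"
Letter counts:
  'a': 1
  'e': 1
  'm': 1
  'p': 1
  't': 3
Maximum count = 3
Most frequent = 't' (3 times each)


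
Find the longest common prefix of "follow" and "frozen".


Word 1: "follow"
Word 2: "frozen"
Comparing from start:
  Pos 0: 'f' == 'f'
  Pos 1: 'o' != 'r' (stop)
LCP = "f" (length 1)


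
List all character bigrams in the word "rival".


Word: "rival" (length 5)
Number of bigrams = 5 - 2 + 1 = 4
  Position 0: "ri"
  Position 1: "iv"
  Position 2: "va"
  Position 3: "al"
Bigrams = "ri", "iv", "va", "al"


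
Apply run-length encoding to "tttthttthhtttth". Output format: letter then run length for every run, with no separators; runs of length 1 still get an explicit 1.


String: "tttthttthhtttth"
Scanning for consecutive runs:
  't' x 4
  'h' x 1
  't' x 3
  'h' x 2
  't' x 4
  'h' x 1
RLE = "t4h1t3h2t4h1"


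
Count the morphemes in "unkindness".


Word: "unkindness"
Morphemes: un- | kind | -ness
Each morpheme carries meaning
= 3 morphemes


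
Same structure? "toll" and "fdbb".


Pattern of "toll": [0, 1, 2, 2]
Pattern of "fdbb": [0, 1, 2, 2]
Patterns match
Same pattern = Yes


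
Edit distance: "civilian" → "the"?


Word 1: "civilian" (length 8)
Word 2: "the" (length 3)
One optimal edit sequence (insert/delete/substitute each cost 1):
  1. delete 'c'  (+1)
  2. delete 'i'  (+1)
  3. delete 'v'  (+1)
  4. delete 'i'  (+1)
  5. delete 'l'  (+1)
  6. substitute 'i' -> 't'  (+1)
  7. substitute 'a' -> 'h'  (+1)
  8. substitute 'n' -> 'e'  (+1)
Total edit operations: 8
Edit distance = 8


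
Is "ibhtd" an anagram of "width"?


Word 1: "width" → sorted: dhitw
Word 2: "ibhtd" → sorted: bdhit
Same letters? dhitw != bdhit
Anagram = No


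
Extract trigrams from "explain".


Word: "explain" (length 7)
Number of trigrams = 7 - 3 + 1 = 5
  Position 0: "exp"
  Position 1: "xpl"
  Position 2: "pla"
  Position 3: "lai"
  Position 4: "ain"
Trigrams = "exp", "xpl", "pla", "lai", "ain"


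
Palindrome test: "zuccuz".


Word: "zuccuz"
Reversed: "zuccuz"
Forward == Backward? zuccuz == zuccuz
Palindrome = Yes


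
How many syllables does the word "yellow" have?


Word: "yellow"
Syllable breakdown: yel / low
Counting: 2 parts
= 2 syllables


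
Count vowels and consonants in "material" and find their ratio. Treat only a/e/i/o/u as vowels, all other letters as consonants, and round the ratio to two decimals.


Word: "material"
Vowels (a,e,i,o,u): 4
Consonants: 4
Ratio = 4/4
= 1.00


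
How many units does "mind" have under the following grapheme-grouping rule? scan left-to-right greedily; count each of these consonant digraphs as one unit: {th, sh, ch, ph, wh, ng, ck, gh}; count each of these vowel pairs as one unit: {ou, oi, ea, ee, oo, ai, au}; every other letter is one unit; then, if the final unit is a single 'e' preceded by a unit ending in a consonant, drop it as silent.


Word: "mind" (4 letters)
Left-to-right scan:
  1. 'm' (letter)
  2. 'i' (letter)
  3. 'n' (letter)
  4. 'd' (letter)
Units from scan: 4
Sound units = 4 units


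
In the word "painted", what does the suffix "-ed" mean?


Suffix: -ed
As in: painted -> paint + -ed
Meaning = past tense


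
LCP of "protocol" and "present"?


Word 1: "protocol"
Word 2: "present"
Comparing from start:
  Pos 0: 'p' == 'p'
  Pos 1: 'r' == 'r'
  Pos 2: 'o' != 'e' (stop)
LCP = "pr" (length 2)


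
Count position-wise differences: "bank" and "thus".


Comparing character by character (same length = 4):
  Pos 0: 'b' vs 't' !=
  Pos 1: 'a' vs 'h' !=
  Pos 2: 'n' vs 'u' !=
  Pos 3: 'k' vs 's' !=
Hamming distance = 4


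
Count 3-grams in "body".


Word: "body" (length 4)
Number of 3-grams = length - 3 + 1 = 4 - 3 + 1
= 2


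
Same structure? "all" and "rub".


Pattern of "all": [0, 1, 1]
Pattern of "rub": [0, 1, 2]
Patterns do not match
Same pattern = No


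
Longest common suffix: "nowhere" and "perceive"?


Word 1: "nowhere"
Word 2: "perceive"
Comparing from end:
  Pos -1: 'e' == 'e'
  Pos -2: 'r' != 'v' (stop)
LCS = "e" (length 1)


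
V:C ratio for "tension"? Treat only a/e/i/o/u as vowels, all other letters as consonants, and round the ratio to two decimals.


Word: "tension"
Vowels (a,e,i,o,u): 3
Consonants: 4
Ratio = 3/4
= 0.75


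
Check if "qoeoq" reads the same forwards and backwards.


Word: "qoeoq"
Reversed: "qoeoq"
Forward == Backward? qoeoq == qoeoq
Palindrome = Yes


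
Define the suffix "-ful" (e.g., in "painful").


Suffix: -ful
Example: painful (pain + -ful)
Meaning = full of


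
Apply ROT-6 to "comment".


Word: "comment"
Shift: 6
Each letter → (letter + shift) mod 26:
  'c' (2) + 6 = 8 → 'i'
  'o' (14) + 6 = 20 → 'u'
  'm' (12) + 6 = 18 → 's'
  'm' (12) + 6 = 18 → 's'
  'e' (4) + 6 = 10 → 'k'
  'n' (13) + 6 = 19 → 't'
  't' (19) + 6 = 25 → 'z'
Result = "iussktz"


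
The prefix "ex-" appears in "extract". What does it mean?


Prefix: ex-
As in: extract -> ex- + tract
Meaning = out / former


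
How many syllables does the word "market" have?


Word: "market"
Syllable breakdown: mar · ket
Counting: 2 parts
= 2 syllables


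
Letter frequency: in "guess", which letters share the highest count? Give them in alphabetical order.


Word: "guess"
Letter counts:
  'e': 1
  'g': 1
  's': 2
  'u': 1
Maximum count = 2
Most frequent = 's' (2 times each)


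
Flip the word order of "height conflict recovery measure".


Original: "height conflict recovery measure"
Words (1..n): height | conflict | recovery | measure
Reversed (n..1): measure | recovery | conflict | height
Result = "measure recovery conflict height"


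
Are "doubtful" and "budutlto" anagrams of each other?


Word 1: "doubtful" → sorted: bdflotuu
Word 2: "budutlto" → sorted: bdlottuu
Same letters? bdflotuu != bdlottuu
Anagram = No


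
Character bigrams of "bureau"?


Word: "bureau" (length 6)
Number of bigrams = 6 - 2 + 1 = 5
  Position 0: "bu"
  Position 1: "ur"
  Position 2: "re"
  Position 3: "ea"
  Position 4: "au"
Bigrams = "bu", "ur", "re", "ea", "au"


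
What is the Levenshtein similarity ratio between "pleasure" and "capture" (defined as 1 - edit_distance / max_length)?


Word 1: "pleasure" (length 8)
Word 2: "capture" (length 7)
One optimal edit sequence:
  1. delete 'p'  (+1)
  2. substitute 'l' -> 'c'  (+1)
  3. substitute 'e' -> 'a'  (+1)
  4. substitute 'a' -> 'p'  (+1)
  5. substitute 's' -> 't'  (+1)
  6. keep 'u'
  7. keep 'r'
  8. keep 'e'
Edit distance = 5
Max length = max(8, 7) = 8
Similarity = 1 - 5/8
= 0.3750


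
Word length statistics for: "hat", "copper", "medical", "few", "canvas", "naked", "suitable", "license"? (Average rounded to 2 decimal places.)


Lengths: "hat"=3, "copper"=6, "medical"=7, "few"=3, "canvas"=6, "naked"=5, "suitable"=8, "license"=7
Sum = 45, Count = 8
Average = 45/8 = 5.63
= avg=5.63, min=3, max=8
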